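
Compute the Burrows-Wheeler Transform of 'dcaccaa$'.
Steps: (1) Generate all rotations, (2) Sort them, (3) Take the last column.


Rotations (sorted):
  0: $dcaccaa -> last char: a
  1: a$dcacca -> last char: a
  2: aa$dcacc -> last char: c
  3: accaa$dc -> last char: c
  4: caa$dcac -> last char: c
  5: caccaa$d -> last char: d
  6: ccaa$dca -> last char: a
  7: dcaccaa$ -> last char: $


BWT = aacccda$


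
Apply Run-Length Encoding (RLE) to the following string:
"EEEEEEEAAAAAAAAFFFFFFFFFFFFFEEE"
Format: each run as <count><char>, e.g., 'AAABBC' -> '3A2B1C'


Scanning runs left to right:
  i=0: run of 'E' x 7 -> '7E'
  i=7: run of 'A' x 8 -> '8A'
  i=15: run of 'F' x 13 -> '13F'
  i=28: run of 'E' x 3 -> '3E'

RLE = 7E8A13F3E


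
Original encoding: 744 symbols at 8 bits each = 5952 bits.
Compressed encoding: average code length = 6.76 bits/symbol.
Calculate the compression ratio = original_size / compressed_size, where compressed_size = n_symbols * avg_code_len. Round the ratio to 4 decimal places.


original_size = n_symbols * orig_bits = 744 * 8 = 5952 bits
compressed_size = n_symbols * avg_code_len = 744 * 6.76 = 5029.44 bits
ratio = original_size / compressed_size = 5952 / 5029.44 = 1.1834

Compression ratio = 1.1834


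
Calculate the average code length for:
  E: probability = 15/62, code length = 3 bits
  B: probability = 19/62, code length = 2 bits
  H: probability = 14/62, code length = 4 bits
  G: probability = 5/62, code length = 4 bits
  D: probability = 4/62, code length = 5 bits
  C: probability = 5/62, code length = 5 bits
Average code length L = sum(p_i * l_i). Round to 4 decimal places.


Weighted contributions p_i * l_i:
  E: (15/62) * 3 = 45/62
  B: (19/62) * 2 = 38/62
  H: (14/62) * 4 = 56/62
  G: (5/62) * 4 = 20/62
  D: (4/62) * 5 = 20/62
  C: (5/62) * 5 = 25/62
Sum = (45 + 38 + 56 + 20 + 20 + 25)/62 = 204/62

L = 204/62 = 3.2903 bits/symbol


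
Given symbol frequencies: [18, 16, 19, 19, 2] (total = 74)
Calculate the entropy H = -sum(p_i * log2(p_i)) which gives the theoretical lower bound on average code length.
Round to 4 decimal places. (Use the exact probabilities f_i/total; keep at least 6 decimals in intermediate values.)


Per-symbol terms -p_i * log2(p_i) with p_i = f_i/74:
  p = 18/74 = 0.243243: log2(p) = -2.039528, -p*log2(p) = 0.496101
  p = 16/74 = 0.216216: log2(p) = -2.209453, -p*log2(p) = 0.477720
  p = 19/74 = 0.256757: log2(p) = -1.961526, -p*log2(p) = 0.503635
  p = 19/74 = 0.256757: log2(p) = -1.961526, -p*log2(p) = 0.503635
  p = 2/74 = 0.027027: log2(p) = -5.209453, -p*log2(p) = 0.140796
H = 0.496101 + 0.477720 + 0.503635 + 0.503635 + 0.140796 = 2.121887

H = 2.1219 bits/symbol


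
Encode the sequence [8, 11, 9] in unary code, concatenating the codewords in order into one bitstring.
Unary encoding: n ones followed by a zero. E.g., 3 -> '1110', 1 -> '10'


Encode each number as n ones followed by a terminating 0:
  8 -> 111111110 (9 bits)
  11 -> 111111111110 (12 bits)
  9 -> 1111111110 (10 bits)
Total length = 9 + 12 + 10 = 31 bits.

Unary([8, 11, 9]) = 1111111101111111111101111111110 (31 bits)


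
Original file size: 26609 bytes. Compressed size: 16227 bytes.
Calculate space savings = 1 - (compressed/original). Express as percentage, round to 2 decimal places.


ratio = compressed/original = 16227/26609 = 0.609831
savings = 1 - ratio = 1 - 0.609831 = 0.390169
as a percentage: 0.390169 * 100 = 39.02%

Space savings = 1 - 16227/26609 = 39.02%


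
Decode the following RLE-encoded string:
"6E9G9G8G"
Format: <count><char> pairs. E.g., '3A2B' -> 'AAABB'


Expanding each <count><char> pair:
  6E -> 'EEEEEE'
  9G -> 'GGGGGGGGG'
  9G -> 'GGGGGGGGG'
  8G -> 'GGGGGGGG'

Decoded = EEEEEEGGGGGGGGGGGGGGGGGGGGGGGGGG


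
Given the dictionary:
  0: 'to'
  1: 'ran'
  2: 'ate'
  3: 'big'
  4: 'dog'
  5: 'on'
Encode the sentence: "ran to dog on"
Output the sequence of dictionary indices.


Look up each word in the dictionary:
  'ran' -> 1
  'to' -> 0
  'dog' -> 4
  'on' -> 5

Encoded: [1, 0, 4, 5]


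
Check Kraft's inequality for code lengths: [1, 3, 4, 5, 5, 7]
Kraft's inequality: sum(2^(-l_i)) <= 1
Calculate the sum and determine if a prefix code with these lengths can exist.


Sum = 2^(-1) + 2^(-3) + 2^(-4) + 2^(-5) + 2^(-5) + 2^(-7)
    = 0.5 + 0.125 + 0.0625 + 0.03125 + 0.03125 + 0.0078125
    = 97/128 = 0.7578125
Since 0.7578125 <= 1, Kraft's inequality IS satisfied.
A prefix code with these lengths CAN exist.

Kraft sum = 0.7578125. Satisfied.


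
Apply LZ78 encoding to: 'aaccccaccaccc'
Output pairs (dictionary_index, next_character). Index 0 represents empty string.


LZ78 encoding steps:
Dictionary: {0: ''}
Step 1: w='' (idx 0), next='a' -> output (0, 'a'), add 'a' as idx 1
Step 2: w='a' (idx 1), next='c' -> output (1, 'c'), add 'ac' as idx 2
Step 3: w='' (idx 0), next='c' -> output (0, 'c'), add 'c' as idx 3
Step 4: w='c' (idx 3), next='c' -> output (3, 'c'), add 'cc' as idx 4
Step 5: w='ac' (idx 2), next='c' -> output (2, 'c'), add 'acc' as idx 5
Step 6: w='acc' (idx 5), next='c' -> output (5, 'c'), add 'accc' as idx 6


Encoded: [(0, 'a'), (1, 'c'), (0, 'c'), (3, 'c'), (2, 'c'), (5, 'c')]


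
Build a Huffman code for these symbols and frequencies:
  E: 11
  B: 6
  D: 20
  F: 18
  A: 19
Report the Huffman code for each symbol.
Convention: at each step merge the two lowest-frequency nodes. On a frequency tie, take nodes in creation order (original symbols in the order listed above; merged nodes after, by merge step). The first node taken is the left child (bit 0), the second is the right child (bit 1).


Huffman tree construction:
Step 1: Merge B(6) + E(11) = 17
Step 2: Merge (B+E)(17) + F(18) = 35
Step 3: Merge A(19) + D(20) = 39
Step 4: Merge ((B+E)+F)(35) + (A+D)(39) = 74
Read each symbol's code off the tree from the root (left child = 0, right child = 1).

Codes:
  E: 001 (length 3)
  B: 000 (length 3)
  D: 11 (length 2)
  F: 01 (length 2)
  A: 10 (length 2)
Average code length: 165/74 = 2.2297 bits/symbol


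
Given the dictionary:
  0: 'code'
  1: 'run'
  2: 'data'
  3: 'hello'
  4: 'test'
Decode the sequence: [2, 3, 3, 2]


Look up each index in the dictionary:
  2 -> 'data'
  3 -> 'hello'
  3 -> 'hello'
  2 -> 'data'

Decoded: "data hello hello data"


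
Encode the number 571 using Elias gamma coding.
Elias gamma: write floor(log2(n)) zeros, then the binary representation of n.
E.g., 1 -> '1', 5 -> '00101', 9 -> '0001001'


num_bits = floor(log2(571)) + 1 = 10
leading_zeros = num_bits - 1 = 9
binary(571) = 1000111011

Elias gamma(571) = '000000000' + '1000111011' = 0000000001000111011 (19 bits)


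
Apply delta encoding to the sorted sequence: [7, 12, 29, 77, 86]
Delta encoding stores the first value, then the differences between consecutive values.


First value: 7
Deltas:
  12 - 7 = 5
  29 - 12 = 17
  77 - 29 = 48
  86 - 77 = 9


Delta encoded: [7, 5, 17, 48, 9]


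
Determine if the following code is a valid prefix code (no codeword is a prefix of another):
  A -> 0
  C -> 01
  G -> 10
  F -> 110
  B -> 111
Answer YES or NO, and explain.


Checking each pair (does one codeword prefix another?):
  A='0' vs C='01': prefix -- VIOLATION

NO -- this is NOT a valid prefix code. A (0) is a prefix of C (01).


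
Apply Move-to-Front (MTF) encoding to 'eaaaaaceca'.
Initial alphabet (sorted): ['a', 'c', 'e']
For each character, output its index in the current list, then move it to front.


MTF encoding:
'e': index 2 in ['a', 'c', 'e'] -> ['e', 'a', 'c']
'a': index 1 in ['e', 'a', 'c'] -> ['a', 'e', 'c']
'a': index 0 in ['a', 'e', 'c'] -> ['a', 'e', 'c']
'a': index 0 in ['a', 'e', 'c'] -> ['a', 'e', 'c']
'a': index 0 in ['a', 'e', 'c'] -> ['a', 'e', 'c']
'a': index 0 in ['a', 'e', 'c'] -> ['a', 'e', 'c']
'c': index 2 in ['a', 'e', 'c'] -> ['c', 'a', 'e']
'e': index 2 in ['c', 'a', 'e'] -> ['e', 'c', 'a']
'c': index 1 in ['e', 'c', 'a'] -> ['c', 'e', 'a']
'a': index 2 in ['c', 'e', 'a'] -> ['a', 'c', 'e']


Output: [2, 1, 0, 0, 0, 0, 2, 2, 1, 2]


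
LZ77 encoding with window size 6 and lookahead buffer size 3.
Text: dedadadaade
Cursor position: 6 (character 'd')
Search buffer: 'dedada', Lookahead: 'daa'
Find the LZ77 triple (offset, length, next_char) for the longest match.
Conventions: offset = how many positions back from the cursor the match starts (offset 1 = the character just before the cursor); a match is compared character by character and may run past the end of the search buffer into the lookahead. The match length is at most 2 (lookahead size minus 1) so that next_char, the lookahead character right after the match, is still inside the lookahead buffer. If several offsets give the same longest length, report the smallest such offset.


Try each offset into the search buffer:
  offset=1 (pos 5, char 'a'): match length 0
  offset=2 (pos 4, char 'd'): match length 2
  offset=3 (pos 3, char 'a'): match length 0
  offset=4 (pos 2, char 'd'): match length 2
  offset=5 (pos 1, char 'e'): match length 0
  offset=6 (pos 0, char 'd'): match length 1
Longest match has length 2, found at offsets 2, 4; take the smallest, offset 2.
next_char = character at position 6 + 2 = 8 -> 'a'

Best match: offset=2, length=2 (matching 'da' starting at position 4)
LZ77 triple: (2, 2, 'a')


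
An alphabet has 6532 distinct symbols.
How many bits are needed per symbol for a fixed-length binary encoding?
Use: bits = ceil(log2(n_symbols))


log2(6532) = 12.6733
Bracket: 2^12 = 4096 < 6532 <= 2^13 = 8192
So ceil(log2(6532)) = 13

bits = ceil(log2(6532)) = ceil(12.6733) = 13 bits


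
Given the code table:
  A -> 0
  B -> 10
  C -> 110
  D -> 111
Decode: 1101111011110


Decoding:
110 -> C
111 -> D
10 -> B
111 -> D
10 -> B


Result: CDBDB


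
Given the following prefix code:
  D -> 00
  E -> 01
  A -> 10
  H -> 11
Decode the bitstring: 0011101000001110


Decoding step by step:
Bits 00 -> D
Bits 11 -> H
Bits 10 -> A
Bits 10 -> A
Bits 00 -> D
Bits 00 -> D
Bits 11 -> H
Bits 10 -> A


Decoded message: DHAADDHA


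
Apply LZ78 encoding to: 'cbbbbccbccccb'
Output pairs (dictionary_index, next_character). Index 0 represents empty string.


LZ78 encoding steps:
Dictionary: {0: ''}
Step 1: w='' (idx 0), next='c' -> output (0, 'c'), add 'c' as idx 1
Step 2: w='' (idx 0), next='b' -> output (0, 'b'), add 'b' as idx 2
Step 3: w='b' (idx 2), next='b' -> output (2, 'b'), add 'bb' as idx 3
Step 4: w='b' (idx 2), next='c' -> output (2, 'c'), add 'bc' as idx 4
Step 5: w='c' (idx 1), next='b' -> output (1, 'b'), add 'cb' as idx 5
Step 6: w='c' (idx 1), next='c' -> output (1, 'c'), add 'cc' as idx 6
Step 7: w='cc' (idx 6), next='b' -> output (6, 'b'), add 'ccb' as idx 7


Encoded: [(0, 'c'), (0, 'b'), (2, 'b'), (2, 'c'), (1, 'b'), (1, 'c'), (6, 'b')]


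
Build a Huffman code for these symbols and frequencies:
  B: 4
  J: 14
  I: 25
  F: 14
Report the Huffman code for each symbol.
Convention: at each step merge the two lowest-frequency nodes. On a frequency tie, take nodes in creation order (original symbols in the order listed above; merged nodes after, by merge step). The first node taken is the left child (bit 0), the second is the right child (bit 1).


Huffman tree construction:
Step 1: Merge B(4) + J(14) = 18
Step 2: Merge F(14) + (B+J)(18) = 32
Step 3: Merge I(25) + (F+(B+J))(32) = 57
Read each symbol's code off the tree from the root (left child = 0, right child = 1).

Codes:
  B: 110 (length 3)
  J: 111 (length 3)
  I: 0 (length 1)
  F: 10 (length 2)
Average code length: 107/57 = 1.8772 bits/symbol


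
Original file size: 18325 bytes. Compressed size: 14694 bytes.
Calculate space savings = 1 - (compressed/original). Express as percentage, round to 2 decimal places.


ratio = compressed/original = 14694/18325 = 0.801855
savings = 1 - ratio = 1 - 0.801855 = 0.198145
as a percentage: 0.198145 * 100 = 19.81%

Space savings = 1 - 14694/18325 = 19.81%


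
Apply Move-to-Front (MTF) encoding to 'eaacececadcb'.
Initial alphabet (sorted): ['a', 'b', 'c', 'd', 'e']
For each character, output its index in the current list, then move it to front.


MTF encoding:
'e': index 4 in ['a', 'b', 'c', 'd', 'e'] -> ['e', 'a', 'b', 'c', 'd']
'a': index 1 in ['e', 'a', 'b', 'c', 'd'] -> ['a', 'e', 'b', 'c', 'd']
'a': index 0 in ['a', 'e', 'b', 'c', 'd'] -> ['a', 'e', 'b', 'c', 'd']
'c': index 3 in ['a', 'e', 'b', 'c', 'd'] -> ['c', 'a', 'e', 'b', 'd']
'e': index 2 in ['c', 'a', 'e', 'b', 'd'] -> ['e', 'c', 'a', 'b', 'd']
'c': index 1 in ['e', 'c', 'a', 'b', 'd'] -> ['c', 'e', 'a', 'b', 'd']
'e': index 1 in ['c', 'e', 'a', 'b', 'd'] -> ['e', 'c', 'a', 'b', 'd']
'c': index 1 in ['e', 'c', 'a', 'b', 'd'] -> ['c', 'e', 'a', 'b', 'd']
'a': index 2 in ['c', 'e', 'a', 'b', 'd'] -> ['a', 'c', 'e', 'b', 'd']
'd': index 4 in ['a', 'c', 'e', 'b', 'd'] -> ['d', 'a', 'c', 'e', 'b']
'c': index 2 in ['d', 'a', 'c', 'e', 'b'] -> ['c', 'd', 'a', 'e', 'b']
'b': index 4 in ['c', 'd', 'a', 'e', 'b'] -> ['b', 'c', 'd', 'a', 'e']


Output: [4, 1, 0, 3, 2, 1, 1, 1, 2, 4, 2, 4]


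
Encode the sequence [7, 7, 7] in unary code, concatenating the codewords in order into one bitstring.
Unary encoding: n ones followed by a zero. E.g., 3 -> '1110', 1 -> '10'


Encode each number as n ones followed by a terminating 0:
  7 -> 11111110 (8 bits)
  7 -> 11111110 (8 bits)
  7 -> 11111110 (8 bits)
Total length = 8 + 8 + 8 = 24 bits.

Unary([7, 7, 7]) = 111111101111111011111110 (24 bits)


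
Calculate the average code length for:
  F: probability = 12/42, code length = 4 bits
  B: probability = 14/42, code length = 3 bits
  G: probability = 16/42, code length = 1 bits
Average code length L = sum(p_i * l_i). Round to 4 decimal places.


Weighted contributions p_i * l_i:
  F: (12/42) * 4 = 48/42
  B: (14/42) * 3 = 42/42
  G: (16/42) * 1 = 16/42
Sum = (48 + 42 + 16)/42 = 106/42

L = 106/42 = 2.5238 bits/symbol


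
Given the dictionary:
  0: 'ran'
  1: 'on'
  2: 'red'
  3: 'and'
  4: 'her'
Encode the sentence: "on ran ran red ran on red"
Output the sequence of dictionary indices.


Look up each word in the dictionary:
  'on' -> 1
  'ran' -> 0
  'ran' -> 0
  'red' -> 2
  'ran' -> 0
  'on' -> 1
  'red' -> 2

Encoded: [1, 0, 0, 2, 0, 1, 2]


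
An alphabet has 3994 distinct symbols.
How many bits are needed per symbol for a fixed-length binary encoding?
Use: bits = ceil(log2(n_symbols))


log2(3994) = 11.9636
Bracket: 2^11 = 2048 < 3994 <= 2^12 = 4096
So ceil(log2(3994)) = 12

bits = ceil(log2(3994)) = ceil(11.9636) = 12 bits


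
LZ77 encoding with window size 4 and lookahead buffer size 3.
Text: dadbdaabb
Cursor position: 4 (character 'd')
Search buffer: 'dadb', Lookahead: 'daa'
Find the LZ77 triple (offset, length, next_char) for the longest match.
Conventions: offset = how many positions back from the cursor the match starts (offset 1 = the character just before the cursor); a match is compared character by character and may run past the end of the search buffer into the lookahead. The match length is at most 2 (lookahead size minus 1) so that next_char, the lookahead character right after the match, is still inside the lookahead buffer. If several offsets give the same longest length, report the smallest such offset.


Try each offset into the search buffer:
  offset=1 (pos 3, char 'b'): match length 0
  offset=2 (pos 2, char 'd'): match length 1
  offset=3 (pos 1, char 'a'): match length 0
  offset=4 (pos 0, char 'd'): match length 2
Longest match has length 2 at offset 4.
next_char = character at position 4 + 2 = 6 -> 'a'

Best match: offset=4, length=2 (matching 'da' starting at position 0)
LZ77 triple: (4, 2, 'a')


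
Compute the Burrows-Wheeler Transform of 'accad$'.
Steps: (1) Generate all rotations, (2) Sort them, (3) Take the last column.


Rotations (sorted):
  0: $accad -> last char: d
  1: accad$ -> last char: $
  2: ad$acc -> last char: c
  3: cad$ac -> last char: c
  4: ccad$a -> last char: a
  5: d$acca -> last char: a


BWT = d$ccaa


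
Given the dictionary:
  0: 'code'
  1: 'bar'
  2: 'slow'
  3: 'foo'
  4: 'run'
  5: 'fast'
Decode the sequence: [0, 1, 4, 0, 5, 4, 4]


Look up each index in the dictionary:
  0 -> 'code'
  1 -> 'bar'
  4 -> 'run'
  0 -> 'code'
  5 -> 'fast'
  4 -> 'run'
  4 -> 'run'

Decoded: "code bar run code fast run run"


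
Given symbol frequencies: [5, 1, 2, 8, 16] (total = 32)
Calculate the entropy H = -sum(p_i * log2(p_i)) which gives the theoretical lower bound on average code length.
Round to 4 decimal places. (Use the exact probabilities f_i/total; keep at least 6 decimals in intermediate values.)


Per-symbol terms -p_i * log2(p_i) with p_i = f_i/32:
  p = 5/32 = 0.156250: log2(p) = -2.678072, -p*log2(p) = 0.418449
  p = 1/32 = 0.031250: log2(p) = -5.000000, -p*log2(p) = 0.156250
  p = 2/32 = 0.062500: log2(p) = -4.000000, -p*log2(p) = 0.250000
  p = 8/32 = 0.250000: log2(p) = -2.000000, -p*log2(p) = 0.500000
  p = 16/32 = 0.500000: log2(p) = -1.000000, -p*log2(p) = 0.500000
H = 0.418449 + 0.156250 + 0.250000 + 0.500000 + 0.500000 = 1.824699

H = 1.8247 bits/symbol


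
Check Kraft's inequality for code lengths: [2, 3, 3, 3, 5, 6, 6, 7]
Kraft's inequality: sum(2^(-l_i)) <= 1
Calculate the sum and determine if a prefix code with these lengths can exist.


Sum = 2^(-2) + 2^(-3) + 2^(-3) + 2^(-3) + 2^(-5) + 2^(-6) + 2^(-6) + 2^(-7)
    = 0.25 + 0.125 + 0.125 + 0.125 + 0.03125 + 0.015625 + 0.015625 + 0.0078125
    = 89/128 = 0.6953125
Since 0.6953125 <= 1, Kraft's inequality IS satisfied.
A prefix code with these lengths CAN exist.

Kraft sum = 0.6953125. Satisfied.


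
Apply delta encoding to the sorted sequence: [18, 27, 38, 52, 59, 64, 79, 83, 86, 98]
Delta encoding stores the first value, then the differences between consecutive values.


First value: 18
Deltas:
  27 - 18 = 9
  38 - 27 = 11
  52 - 38 = 14
  59 - 52 = 7
  64 - 59 = 5
  79 - 64 = 15
  83 - 79 = 4
  86 - 83 = 3
  98 - 86 = 12


Delta encoded: [18, 9, 11, 14, 7, 5, 15, 4, 3, 12]


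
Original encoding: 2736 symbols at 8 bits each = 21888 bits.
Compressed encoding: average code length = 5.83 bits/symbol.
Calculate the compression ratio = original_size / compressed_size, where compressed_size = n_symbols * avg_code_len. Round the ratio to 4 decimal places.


original_size = n_symbols * orig_bits = 2736 * 8 = 21888 bits
compressed_size = n_symbols * avg_code_len = 2736 * 5.83 = 15950.88 bits
ratio = original_size / compressed_size = 21888 / 15950.88 = 1.3722

Compression ratio = 1.3722


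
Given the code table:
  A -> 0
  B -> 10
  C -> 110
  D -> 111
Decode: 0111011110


Decoding:
0 -> A
111 -> D
0 -> A
111 -> D
10 -> B


Result: ADADB


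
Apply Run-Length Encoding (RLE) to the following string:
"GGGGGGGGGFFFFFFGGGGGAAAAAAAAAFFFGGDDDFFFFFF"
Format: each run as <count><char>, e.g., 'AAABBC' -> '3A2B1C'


Scanning runs left to right:
  i=0: run of 'G' x 9 -> '9G'
  i=9: run of 'F' x 6 -> '6F'
  i=15: run of 'G' x 5 -> '5G'
  i=20: run of 'A' x 9 -> '9A'
  i=29: run of 'F' x 3 -> '3F'
  i=32: run of 'G' x 2 -> '2G'
  i=34: run of 'D' x 3 -> '3D'
  i=37: run of 'F' x 6 -> '6F'

RLE = 9G6F5G9A3F2G3D6F


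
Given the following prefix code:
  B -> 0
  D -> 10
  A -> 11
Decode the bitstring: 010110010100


Decoding step by step:
Bits 0 -> B
Bits 10 -> D
Bits 11 -> A
Bits 0 -> B
Bits 0 -> B
Bits 10 -> D
Bits 10 -> D
Bits 0 -> B


Decoded message: BDABBDDB


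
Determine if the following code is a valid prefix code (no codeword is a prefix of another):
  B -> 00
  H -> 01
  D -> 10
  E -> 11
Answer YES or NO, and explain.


Checking each pair (does one codeword prefix another?):
  B='00' vs H='01': no prefix
  B='00' vs D='10': no prefix
  B='00' vs E='11': no prefix
  H='01' vs B='00': no prefix
  H='01' vs D='10': no prefix
  H='01' vs E='11': no prefix
  D='10' vs B='00': no prefix
  D='10' vs H='01': no prefix
  D='10' vs E='11': no prefix
  E='11' vs B='00': no prefix
  E='11' vs H='01': no prefix
  E='11' vs D='10': no prefix
No violation found over all pairs.

YES -- this is a valid prefix code. No codeword is a prefix of any other codeword.


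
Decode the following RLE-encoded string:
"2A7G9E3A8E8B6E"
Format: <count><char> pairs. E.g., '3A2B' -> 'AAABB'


Expanding each <count><char> pair:
  2A -> 'AA'
  7G -> 'GGGGGGG'
  9E -> 'EEEEEEEEE'
  3A -> 'AAA'
  8E -> 'EEEEEEEE'
  8B -> 'BBBBBBBB'
  6E -> 'EEEEEE'

Decoded = AAGGGGGGGEEEEEEEEEAAAEEEEEEEEBBBBBBBBEEEEEE


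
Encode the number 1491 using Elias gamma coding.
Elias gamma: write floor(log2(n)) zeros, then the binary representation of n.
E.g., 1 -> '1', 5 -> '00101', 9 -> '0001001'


num_bits = floor(log2(1491)) + 1 = 11
leading_zeros = num_bits - 1 = 10
binary(1491) = 10111010011

Elias gamma(1491) = '0000000000' + '10111010011' = 000000000010111010011 (21 bits)


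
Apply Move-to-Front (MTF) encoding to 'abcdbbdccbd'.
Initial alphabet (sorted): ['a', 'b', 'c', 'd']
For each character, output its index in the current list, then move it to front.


MTF encoding:
'a': index 0 in ['a', 'b', 'c', 'd'] -> ['a', 'b', 'c', 'd']
'b': index 1 in ['a', 'b', 'c', 'd'] -> ['b', 'a', 'c', 'd']
'c': index 2 in ['b', 'a', 'c', 'd'] -> ['c', 'b', 'a', 'd']
'd': index 3 in ['c', 'b', 'a', 'd'] -> ['d', 'c', 'b', 'a']
'b': index 2 in ['d', 'c', 'b', 'a'] -> ['b', 'd', 'c', 'a']
'b': index 0 in ['b', 'd', 'c', 'a'] -> ['b', 'd', 'c', 'a']
'd': index 1 in ['b', 'd', 'c', 'a'] -> ['d', 'b', 'c', 'a']
'c': index 2 in ['d', 'b', 'c', 'a'] -> ['c', 'd', 'b', 'a']
'c': index 0 in ['c', 'd', 'b', 'a'] -> ['c', 'd', 'b', 'a']
'b': index 2 in ['c', 'd', 'b', 'a'] -> ['b', 'c', 'd', 'a']
'd': index 2 in ['b', 'c', 'd', 'a'] -> ['d', 'b', 'c', 'a']


Output: [0, 1, 2, 3, 2, 0, 1, 2, 0, 2, 2]


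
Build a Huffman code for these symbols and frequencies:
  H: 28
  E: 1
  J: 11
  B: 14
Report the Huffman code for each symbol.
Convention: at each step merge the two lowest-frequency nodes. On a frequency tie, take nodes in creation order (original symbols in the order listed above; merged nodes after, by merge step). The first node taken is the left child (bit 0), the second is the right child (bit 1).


Huffman tree construction:
Step 1: Merge E(1) + J(11) = 12
Step 2: Merge (E+J)(12) + B(14) = 26
Step 3: Merge ((E+J)+B)(26) + H(28) = 54
Read each symbol's code off the tree from the root (left child = 0, right child = 1).

Codes:
  H: 1 (length 1)
  E: 000 (length 3)
  J: 001 (length 3)
  B: 01 (length 2)
Average code length: 92/54 = 1.7037 bits/symbol


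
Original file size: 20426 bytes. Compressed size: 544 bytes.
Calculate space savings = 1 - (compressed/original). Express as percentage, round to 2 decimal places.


ratio = compressed/original = 544/20426 = 0.026633
savings = 1 - ratio = 1 - 0.026633 = 0.973367
as a percentage: 0.973367 * 100 = 97.34%

Space savings = 1 - 544/20426 = 97.34%


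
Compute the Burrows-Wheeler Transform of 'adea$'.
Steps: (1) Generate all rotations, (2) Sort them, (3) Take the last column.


Rotations (sorted):
  0: $adea -> last char: a
  1: a$ade -> last char: e
  2: adea$ -> last char: $
  3: dea$a -> last char: a
  4: ea$ad -> last char: d


BWT = ae$ad


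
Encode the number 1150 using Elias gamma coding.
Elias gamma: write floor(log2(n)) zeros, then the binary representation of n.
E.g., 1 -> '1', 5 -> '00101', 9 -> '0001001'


num_bits = floor(log2(1150)) + 1 = 11
leading_zeros = num_bits - 1 = 10
binary(1150) = 10001111110

Elias gamma(1150) = '0000000000' + '10001111110' = 000000000010001111110 (21 bits)


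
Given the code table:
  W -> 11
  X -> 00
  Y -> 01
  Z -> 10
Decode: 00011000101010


Decoding:
00 -> X
01 -> Y
10 -> Z
00 -> X
10 -> Z
10 -> Z
10 -> Z


Result: XYZXZZZ


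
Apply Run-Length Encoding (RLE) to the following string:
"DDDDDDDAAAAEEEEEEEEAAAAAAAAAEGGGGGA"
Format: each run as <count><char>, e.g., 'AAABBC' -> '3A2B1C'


Scanning runs left to right:
  i=0: run of 'D' x 7 -> '7D'
  i=7: run of 'A' x 4 -> '4A'
  i=11: run of 'E' x 8 -> '8E'
  i=19: run of 'A' x 9 -> '9A'
  i=28: run of 'E' x 1 -> '1E'
  i=29: run of 'G' x 5 -> '5G'
  i=34: run of 'A' x 1 -> '1A'

RLE = 7D4A8E9A1E5G1A


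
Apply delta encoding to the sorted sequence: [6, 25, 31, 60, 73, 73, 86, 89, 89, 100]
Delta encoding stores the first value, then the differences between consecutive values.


First value: 6
Deltas:
  25 - 6 = 19
  31 - 25 = 6
  60 - 31 = 29
  73 - 60 = 13
  73 - 73 = 0
  86 - 73 = 13
  89 - 86 = 3
  89 - 89 = 0
  100 - 89 = 11


Delta encoded: [6, 19, 6, 29, 13, 0, 13, 3, 0, 11]


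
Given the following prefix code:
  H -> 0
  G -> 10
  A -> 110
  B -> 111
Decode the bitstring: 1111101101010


Decoding step by step:
Bits 111 -> B
Bits 110 -> A
Bits 110 -> A
Bits 10 -> G
Bits 10 -> G


Decoded message: BAAGG


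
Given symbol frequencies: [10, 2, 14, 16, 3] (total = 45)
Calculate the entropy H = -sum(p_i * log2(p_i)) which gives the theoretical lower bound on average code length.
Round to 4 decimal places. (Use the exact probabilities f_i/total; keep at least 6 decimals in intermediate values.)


Per-symbol terms -p_i * log2(p_i) with p_i = f_i/45:
  p = 10/45 = 0.222222: log2(p) = -2.169925, -p*log2(p) = 0.482206
  p = 2/45 = 0.044444: log2(p) = -4.491853, -p*log2(p) = 0.199638
  p = 14/45 = 0.311111: log2(p) = -1.684498, -p*log2(p) = 0.524066
  p = 16/45 = 0.355556: log2(p) = -1.491853, -p*log2(p) = 0.530437
  p = 3/45 = 0.066667: log2(p) = -3.906891, -p*log2(p) = 0.260459
H = 0.482206 + 0.199638 + 0.524066 + 0.530437 + 0.260459 = 1.996806

H = 1.9968 bits/symbol


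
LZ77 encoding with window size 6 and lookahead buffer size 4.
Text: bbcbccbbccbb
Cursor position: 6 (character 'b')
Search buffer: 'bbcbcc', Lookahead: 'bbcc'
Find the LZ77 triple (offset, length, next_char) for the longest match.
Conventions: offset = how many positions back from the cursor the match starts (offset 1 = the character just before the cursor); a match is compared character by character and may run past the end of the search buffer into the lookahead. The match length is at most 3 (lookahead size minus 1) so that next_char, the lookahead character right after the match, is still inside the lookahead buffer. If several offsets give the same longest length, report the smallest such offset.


Try each offset into the search buffer:
  offset=1 (pos 5, char 'c'): match length 0
  offset=2 (pos 4, char 'c'): match length 0
  offset=3 (pos 3, char 'b'): match length 1
  offset=4 (pos 2, char 'c'): match length 0
  offset=5 (pos 1, char 'b'): match length 1
  offset=6 (pos 0, char 'b'): match length 3
Longest match has length 3 at offset 6.
next_char = character at position 6 + 3 = 9 -> 'c'

Best match: offset=6, length=3 (matching 'bbc' starting at position 0)
LZ77 triple: (6, 3, 'c')


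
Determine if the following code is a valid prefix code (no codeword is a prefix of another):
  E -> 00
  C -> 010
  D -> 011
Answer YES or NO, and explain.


Checking each pair (does one codeword prefix another?):
  E='00' vs C='010': no prefix
  E='00' vs D='011': no prefix
  C='010' vs E='00': no prefix
  C='010' vs D='011': no prefix
  D='011' vs E='00': no prefix
  D='011' vs C='010': no prefix
No violation found over all pairs.

YES -- this is a valid prefix code. No codeword is a prefix of any other codeword.


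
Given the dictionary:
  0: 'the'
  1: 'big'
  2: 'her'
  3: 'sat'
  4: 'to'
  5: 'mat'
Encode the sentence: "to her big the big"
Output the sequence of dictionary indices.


Look up each word in the dictionary:
  'to' -> 4
  'her' -> 2
  'big' -> 1
  'the' -> 0
  'big' -> 1

Encoded: [4, 2, 1, 0, 1]


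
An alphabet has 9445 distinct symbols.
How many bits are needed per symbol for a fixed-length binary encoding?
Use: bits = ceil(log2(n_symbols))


log2(9445) = 13.2053
Bracket: 2^13 = 8192 < 9445 <= 2^14 = 16384
So ceil(log2(9445)) = 14

bits = ceil(log2(9445)) = ceil(13.2053) = 14 bits


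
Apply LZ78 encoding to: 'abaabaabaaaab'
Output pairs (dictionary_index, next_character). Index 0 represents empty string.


LZ78 encoding steps:
Dictionary: {0: ''}
Step 1: w='' (idx 0), next='a' -> output (0, 'a'), add 'a' as idx 1
Step 2: w='' (idx 0), next='b' -> output (0, 'b'), add 'b' as idx 2
Step 3: w='a' (idx 1), next='a' -> output (1, 'a'), add 'aa' as idx 3
Step 4: w='b' (idx 2), next='a' -> output (2, 'a'), add 'ba' as idx 4
Step 5: w='a' (idx 1), next='b' -> output (1, 'b'), add 'ab' as idx 5
Step 6: w='aa' (idx 3), next='a' -> output (3, 'a'), add 'aaa' as idx 6
Step 7: w='ab' (idx 5), end of input -> output (5, '')


Encoded: [(0, 'a'), (0, 'b'), (1, 'a'), (2, 'a'), (1, 'b'), (3, 'a'), (5, '')]


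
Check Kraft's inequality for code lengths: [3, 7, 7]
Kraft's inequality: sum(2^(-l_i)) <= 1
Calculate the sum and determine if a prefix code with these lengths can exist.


Sum = 2^(-3) + 2^(-7) + 2^(-7)
    = 0.125 + 0.0078125 + 0.0078125
    = 18/128 = 0.140625
Since 0.140625 <= 1, Kraft's inequality IS satisfied.
A prefix code with these lengths CAN exist.

Kraft sum = 0.140625. Satisfied.


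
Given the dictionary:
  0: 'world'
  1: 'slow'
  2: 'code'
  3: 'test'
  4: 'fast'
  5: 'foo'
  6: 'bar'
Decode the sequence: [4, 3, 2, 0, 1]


Look up each index in the dictionary:
  4 -> 'fast'
  3 -> 'test'
  2 -> 'code'
  0 -> 'world'
  1 -> 'slow'

Decoded: "fast test code world slow"


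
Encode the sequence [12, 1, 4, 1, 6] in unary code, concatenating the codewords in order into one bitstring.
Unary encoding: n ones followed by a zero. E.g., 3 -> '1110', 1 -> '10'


Encode each number as n ones followed by a terminating 0:
  12 -> 1111111111110 (13 bits)
  1 -> 10 (2 bits)
  4 -> 11110 (5 bits)
  1 -> 10 (2 bits)
  6 -> 1111110 (7 bits)
Total length = 13 + 2 + 5 + 2 + 7 = 29 bits.

Unary([12, 1, 4, 1, 6]) = 11111111111101011110101111110 (29 bits)


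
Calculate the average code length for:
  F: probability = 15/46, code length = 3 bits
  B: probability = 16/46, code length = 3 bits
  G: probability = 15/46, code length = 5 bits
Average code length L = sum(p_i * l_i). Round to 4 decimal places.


Weighted contributions p_i * l_i:
  F: (15/46) * 3 = 45/46
  B: (16/46) * 3 = 48/46
  G: (15/46) * 5 = 75/46
Sum = (45 + 48 + 75)/46 = 168/46

L = 168/46 = 3.6522 bits/symbol


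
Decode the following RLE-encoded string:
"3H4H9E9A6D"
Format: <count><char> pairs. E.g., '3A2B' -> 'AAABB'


Expanding each <count><char> pair:
  3H -> 'HHH'
  4H -> 'HHHH'
  9E -> 'EEEEEEEEE'
  9A -> 'AAAAAAAAA'
  6D -> 'DDDDDD'

Decoded = HHHHHHHEEEEEEEEEAAAAAAAAADDDDDD


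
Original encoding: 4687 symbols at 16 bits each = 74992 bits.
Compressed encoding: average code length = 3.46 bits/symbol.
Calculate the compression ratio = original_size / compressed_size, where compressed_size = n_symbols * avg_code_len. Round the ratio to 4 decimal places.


original_size = n_symbols * orig_bits = 4687 * 16 = 74992 bits
compressed_size = n_symbols * avg_code_len = 4687 * 3.46 = 16217.02 bits
ratio = original_size / compressed_size = 74992 / 16217.02 = 4.6243

Compression ratio = 4.6243


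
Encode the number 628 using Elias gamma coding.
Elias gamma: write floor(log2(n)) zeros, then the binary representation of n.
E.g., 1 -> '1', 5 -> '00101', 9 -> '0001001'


num_bits = floor(log2(628)) + 1 = 10
leading_zeros = num_bits - 1 = 9
binary(628) = 1001110100

Elias gamma(628) = '000000000' + '1001110100' = 0000000001001110100 (19 bits)


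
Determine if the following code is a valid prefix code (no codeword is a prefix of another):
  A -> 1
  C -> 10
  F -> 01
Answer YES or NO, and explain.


Checking each pair (does one codeword prefix another?):
  A='1' vs C='10': prefix -- VIOLATION

NO -- this is NOT a valid prefix code. A (1) is a prefix of C (10).


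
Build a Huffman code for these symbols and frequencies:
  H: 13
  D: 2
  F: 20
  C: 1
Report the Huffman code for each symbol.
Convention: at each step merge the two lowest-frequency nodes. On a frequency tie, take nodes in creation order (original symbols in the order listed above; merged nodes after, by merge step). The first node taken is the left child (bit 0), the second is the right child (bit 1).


Huffman tree construction:
Step 1: Merge C(1) + D(2) = 3
Step 2: Merge (C+D)(3) + H(13) = 16
Step 3: Merge ((C+D)+H)(16) + F(20) = 36
Read each symbol's code off the tree from the root (left child = 0, right child = 1).

Codes:
  H: 01 (length 2)
  D: 001 (length 3)
  F: 1 (length 1)
  C: 000 (length 3)
Average code length: 55/36 = 1.5278 bits/symbol


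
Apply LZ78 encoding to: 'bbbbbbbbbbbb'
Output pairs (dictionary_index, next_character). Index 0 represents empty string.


LZ78 encoding steps:
Dictionary: {0: ''}
Step 1: w='' (idx 0), next='b' -> output (0, 'b'), add 'b' as idx 1
Step 2: w='b' (idx 1), next='b' -> output (1, 'b'), add 'bb' as idx 2
Step 3: w='bb' (idx 2), next='b' -> output (2, 'b'), add 'bbb' as idx 3
Step 4: w='bbb' (idx 3), next='b' -> output (3, 'b'), add 'bbbb' as idx 4
Step 5: w='bb' (idx 2), end of input -> output (2, '')


Encoded: [(0, 'b'), (1, 'b'), (2, 'b'), (3, 'b'), (2, '')]


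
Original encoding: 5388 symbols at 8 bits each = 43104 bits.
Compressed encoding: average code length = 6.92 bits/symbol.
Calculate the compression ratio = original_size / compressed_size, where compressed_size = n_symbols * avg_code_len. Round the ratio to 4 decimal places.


original_size = n_symbols * orig_bits = 5388 * 8 = 43104 bits
compressed_size = n_symbols * avg_code_len = 5388 * 6.92 = 37284.96 bits
ratio = original_size / compressed_size = 43104 / 37284.96 = 1.1561

Compression ratio = 1.1561


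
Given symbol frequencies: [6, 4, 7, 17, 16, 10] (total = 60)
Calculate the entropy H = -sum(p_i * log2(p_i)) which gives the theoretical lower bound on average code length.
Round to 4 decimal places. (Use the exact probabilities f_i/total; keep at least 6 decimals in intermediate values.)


Per-symbol terms -p_i * log2(p_i) with p_i = f_i/60:
  p = 6/60 = 0.100000: log2(p) = -3.321928, -p*log2(p) = 0.332193
  p = 4/60 = 0.066667: log2(p) = -3.906891, -p*log2(p) = 0.260459
  p = 7/60 = 0.116667: log2(p) = -3.099536, -p*log2(p) = 0.361612
  p = 17/60 = 0.283333: log2(p) = -1.819428, -p*log2(p) = 0.515505
  p = 16/60 = 0.266667: log2(p) = -1.906891, -p*log2(p) = 0.508504
  p = 10/60 = 0.166667: log2(p) = -2.584963, -p*log2(p) = 0.430827
H = 0.332193 + 0.260459 + 0.361612 + 0.515505 + 0.508504 + 0.430827 = 2.409100

H = 2.4091 bits/symbol


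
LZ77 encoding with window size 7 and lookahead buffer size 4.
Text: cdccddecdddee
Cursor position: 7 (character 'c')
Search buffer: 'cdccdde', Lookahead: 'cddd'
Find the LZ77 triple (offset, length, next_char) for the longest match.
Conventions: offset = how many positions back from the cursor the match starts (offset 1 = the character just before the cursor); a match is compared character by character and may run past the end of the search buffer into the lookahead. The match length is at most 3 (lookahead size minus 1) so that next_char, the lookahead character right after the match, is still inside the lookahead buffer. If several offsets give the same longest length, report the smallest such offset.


Try each offset into the search buffer:
  offset=1 (pos 6, char 'e'): match length 0
  offset=2 (pos 5, char 'd'): match length 0
  offset=3 (pos 4, char 'd'): match length 0
  offset=4 (pos 3, char 'c'): match length 3
  offset=5 (pos 2, char 'c'): match length 1
  offset=6 (pos 1, char 'd'): match length 0
  offset=7 (pos 0, char 'c'): match length 2
Longest match has length 3 at offset 4.
next_char = character at position 7 + 3 = 10 -> 'd'

Best match: offset=4, length=3 (matching 'cdd' starting at position 3)
LZ77 triple: (4, 3, 'd')


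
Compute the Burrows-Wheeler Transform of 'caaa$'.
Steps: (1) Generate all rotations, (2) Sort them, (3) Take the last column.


Rotations (sorted):
  0: $caaa -> last char: a
  1: a$caa -> last char: a
  2: aa$ca -> last char: a
  3: aaa$c -> last char: c
  4: caaa$ -> last char: $


BWT = aaac$


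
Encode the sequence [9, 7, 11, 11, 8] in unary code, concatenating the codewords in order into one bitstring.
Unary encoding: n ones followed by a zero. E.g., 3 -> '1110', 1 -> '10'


Encode each number as n ones followed by a terminating 0:
  9 -> 1111111110 (10 bits)
  7 -> 11111110 (8 bits)
  11 -> 111111111110 (12 bits)
  11 -> 111111111110 (12 bits)
  8 -> 111111110 (9 bits)
Total length = 10 + 8 + 12 + 12 + 9 = 51 bits.

Unary([9, 7, 11, 11, 8]) = 111111111011111110111111111110111111111110111111110 (51 bits)


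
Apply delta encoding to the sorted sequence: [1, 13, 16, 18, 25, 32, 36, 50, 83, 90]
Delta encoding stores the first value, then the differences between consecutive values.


First value: 1
Deltas:
  13 - 1 = 12
  16 - 13 = 3
  18 - 16 = 2
  25 - 18 = 7
  32 - 25 = 7
  36 - 32 = 4
  50 - 36 = 14
  83 - 50 = 33
  90 - 83 = 7


Delta encoded: [1, 12, 3, 2, 7, 7, 4, 14, 33, 7]


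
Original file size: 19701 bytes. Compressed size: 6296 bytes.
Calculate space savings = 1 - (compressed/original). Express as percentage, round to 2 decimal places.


ratio = compressed/original = 6296/19701 = 0.319578
savings = 1 - ratio = 1 - 0.319578 = 0.680422
as a percentage: 0.680422 * 100 = 68.04%

Space savings = 1 - 6296/19701 = 68.04%


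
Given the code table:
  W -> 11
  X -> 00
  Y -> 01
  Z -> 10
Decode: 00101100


Decoding:
00 -> X
10 -> Z
11 -> W
00 -> X


Result: XZWX


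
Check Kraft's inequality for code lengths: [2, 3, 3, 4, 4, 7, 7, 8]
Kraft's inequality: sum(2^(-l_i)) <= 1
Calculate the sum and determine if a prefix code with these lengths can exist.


Sum = 2^(-2) + 2^(-3) + 2^(-3) + 2^(-4) + 2^(-4) + 2^(-7) + 2^(-7) + 2^(-8)
    = 0.25 + 0.125 + 0.125 + 0.0625 + 0.0625 + 0.0078125 + 0.0078125 + 0.00390625
    = 165/256 = 0.64453125
Since 0.64453125 <= 1, Kraft's inequality IS satisfied.
A prefix code with these lengths CAN exist.

Kraft sum = 0.64453125. Satisfied.


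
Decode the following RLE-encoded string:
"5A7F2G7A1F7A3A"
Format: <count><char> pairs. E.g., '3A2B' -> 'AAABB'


Expanding each <count><char> pair:
  5A -> 'AAAAA'
  7F -> 'FFFFFFF'
  2G -> 'GG'
  7A -> 'AAAAAAA'
  1F -> 'F'
  7A -> 'AAAAAAA'
  3A -> 'AAA'

Decoded = AAAAAFFFFFFFGGAAAAAAAFAAAAAAAAAA


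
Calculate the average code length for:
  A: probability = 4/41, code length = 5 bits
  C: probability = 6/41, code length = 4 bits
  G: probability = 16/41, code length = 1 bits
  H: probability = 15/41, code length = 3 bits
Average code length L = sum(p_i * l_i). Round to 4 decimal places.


Weighted contributions p_i * l_i:
  A: (4/41) * 5 = 20/41
  C: (6/41) * 4 = 24/41
  G: (16/41) * 1 = 16/41
  H: (15/41) * 3 = 45/41
Sum = (20 + 24 + 16 + 45)/41 = 105/41

L = 105/41 = 2.5610 bits/symbol


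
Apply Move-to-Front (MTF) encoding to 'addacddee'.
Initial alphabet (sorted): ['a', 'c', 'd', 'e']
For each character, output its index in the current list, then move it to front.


MTF encoding:
'a': index 0 in ['a', 'c', 'd', 'e'] -> ['a', 'c', 'd', 'e']
'd': index 2 in ['a', 'c', 'd', 'e'] -> ['d', 'a', 'c', 'e']
'd': index 0 in ['d', 'a', 'c', 'e'] -> ['d', 'a', 'c', 'e']
'a': index 1 in ['d', 'a', 'c', 'e'] -> ['a', 'd', 'c', 'e']
'c': index 2 in ['a', 'd', 'c', 'e'] -> ['c', 'a', 'd', 'e']
'd': index 2 in ['c', 'a', 'd', 'e'] -> ['d', 'c', 'a', 'e']
'd': index 0 in ['d', 'c', 'a', 'e'] -> ['d', 'c', 'a', 'e']
'e': index 3 in ['d', 'c', 'a', 'e'] -> ['e', 'd', 'c', 'a']
'e': index 0 in ['e', 'd', 'c', 'a'] -> ['e', 'd', 'c', 'a']


Output: [0, 2, 0, 1, 2, 2, 0, 3, 0]


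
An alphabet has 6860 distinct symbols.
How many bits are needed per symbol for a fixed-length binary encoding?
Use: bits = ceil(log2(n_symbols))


log2(6860) = 12.744
Bracket: 2^12 = 4096 < 6860 <= 2^13 = 8192
So ceil(log2(6860)) = 13

bits = ceil(log2(6860)) = ceil(12.744) = 13 bits


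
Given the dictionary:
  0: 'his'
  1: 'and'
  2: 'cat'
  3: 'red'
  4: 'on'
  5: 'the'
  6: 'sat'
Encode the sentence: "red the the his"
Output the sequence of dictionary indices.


Look up each word in the dictionary:
  'red' -> 3
  'the' -> 5
  'the' -> 5
  'his' -> 0

Encoded: [3, 5, 5, 0]


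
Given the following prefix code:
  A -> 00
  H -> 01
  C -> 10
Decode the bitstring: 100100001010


Decoding step by step:
Bits 10 -> C
Bits 01 -> H
Bits 00 -> A
Bits 00 -> A
Bits 10 -> C
Bits 10 -> C


Decoded message: CHAACC
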